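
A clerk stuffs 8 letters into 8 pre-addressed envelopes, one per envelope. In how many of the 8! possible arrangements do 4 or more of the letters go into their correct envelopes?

771

Sum C(8,i)·!(8-i) for i = 4..8:
  i=4: C(8,4)·!4 = 70·9 = 630
  i=5: C(8,5)·!3 = 56·2 = 112
  i=6: C(8,6)·!2 = 28·1 = 28
  i=7: C(8,7)·!1 = 8·0 = 0
  i=8: C(8,8)·!0 = 1·1 = 1
Total = 771.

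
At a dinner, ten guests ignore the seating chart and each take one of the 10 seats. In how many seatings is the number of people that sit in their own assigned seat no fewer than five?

Sum C(10,i)·!(10-i) for i = 5..10:
  i=5: C(10,5)·!5 = 252·44 = 11088
  i=6: C(10,6)·!4 = 210·9 = 1890
  i=7: C(10,7)·!3 = 120·2 = 240
  i=8: C(10,8)·!2 = 45·1 = 45
  i=9: C(10,9)·!1 = 10·0 = 0
  i=10: C(10,10)·!0 = 1·1 = 1
Total = 13264.

13264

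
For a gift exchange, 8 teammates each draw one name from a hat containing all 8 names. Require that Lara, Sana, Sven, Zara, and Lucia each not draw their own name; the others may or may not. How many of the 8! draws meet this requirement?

Inclusion-exclusion on the 5 forbidden self-matches:
Σ_{j=0}^{5} (-1)^j C(5,j)(8-j)!
= C(5,0)·8! - C(5,1)·7! + C(5,2)·6! - C(5,3)·5! + C(5,4)·4! - C(5,5)·3!
= 40320 - 25200 + 7200 - 1200 + 120 - 6
= 21234

21234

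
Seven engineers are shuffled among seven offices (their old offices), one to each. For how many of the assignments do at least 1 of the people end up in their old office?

Sum C(7,i)·!(7-i) for i = 1..7:
  i=1: C(7,1)·!6 = 7·265 = 1855
  i=2: C(7,2)·!5 = 21·44 = 924
  i=3: C(7,3)·!4 = 35·9 = 315
  i=4: C(7,4)·!3 = 35·2 = 70
  i=5: C(7,5)·!2 = 21·1 = 21
  i=6: C(7,6)·!1 = 7·0 = 0
  i=7: C(7,7)·!0 = 1·1 = 1
Total = 3186.

3186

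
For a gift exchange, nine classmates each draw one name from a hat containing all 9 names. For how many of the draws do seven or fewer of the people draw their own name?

362879

Sum C(9,i)·!(9-i) for i = 0..7:
  i=0: C(9,0)·!9 = 1·133496 = 133496
  i=1: C(9,1)·!8 = 9·14833 = 133497
  i=2: C(9,2)·!7 = 36·1854 = 66744
  i=3: C(9,3)·!6 = 84·265 = 22260
  i=4: C(9,4)·!5 = 126·44 = 5544
  i=5: C(9,5)·!4 = 126·9 = 1134
  i=6: C(9,6)·!3 = 84·2 = 168
  i=7: C(9,7)·!2 = 36·1 = 36
Total = 362879.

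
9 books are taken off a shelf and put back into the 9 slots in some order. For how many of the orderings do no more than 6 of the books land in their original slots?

362843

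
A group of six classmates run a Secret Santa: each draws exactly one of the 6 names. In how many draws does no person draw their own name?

Use !n = n·!(n-1) + (-1)^n.
!6 = 6·44 + 1 = 265

265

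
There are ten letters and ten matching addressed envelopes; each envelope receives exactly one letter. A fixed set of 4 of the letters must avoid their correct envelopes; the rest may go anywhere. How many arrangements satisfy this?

2399760

Inclusion-exclusion on the 4 forbidden self-matches:
Σ_{j=0}^{4} (-1)^j C(4,j)(10-j)!
= C(4,0)·10! - C(4,1)·9! + C(4,2)·8! - C(4,3)·7! + C(4,4)·6!
= 3628800 - 1451520 + 241920 - 20160 + 720
= 2399760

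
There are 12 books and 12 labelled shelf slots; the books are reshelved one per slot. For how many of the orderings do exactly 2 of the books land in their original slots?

88107426

Choose which 2 of the 12 are fixed: C(12,2) = 66.
The other 10 form a derangement: !10 = 1334961.
Total: 66 × 1334961 = 88107426.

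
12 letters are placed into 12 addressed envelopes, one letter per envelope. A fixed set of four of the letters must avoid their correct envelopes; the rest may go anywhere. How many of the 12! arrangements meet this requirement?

339696000

Let A_j be the event that the j-th constrained one is fixed. By inclusion-exclusion over the 4 events:
Σ_{j=0}^{4} (-1)^j C(4,j)(12-j)!
= C(4,0)·12! - C(4,1)·11! + C(4,2)·10! - C(4,3)·9! + C(4,4)·8!
= 479001600 - 159667200 + 21772800 - 1451520 + 40320
= 339696000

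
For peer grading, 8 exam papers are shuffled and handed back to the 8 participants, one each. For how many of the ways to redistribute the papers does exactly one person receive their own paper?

14832

Choose which one of the 8 is fixed: C(8,1) = 8.
The remaining 7 must be deranged: !7 = 1854.
Total: 8 × 1854 = 14832.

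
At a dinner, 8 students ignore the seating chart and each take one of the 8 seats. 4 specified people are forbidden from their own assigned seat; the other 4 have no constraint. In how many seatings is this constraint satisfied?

Inclusion-exclusion on the 4 forbidden self-matches:
Σ_{j=0}^{4} (-1)^j C(4,j)(8-j)!
= C(4,0)·8! - C(4,1)·7! + C(4,2)·6! - C(4,3)·5! + C(4,4)·4!
= 40320 - 20160 + 4320 - 480 + 24
= 24024

24024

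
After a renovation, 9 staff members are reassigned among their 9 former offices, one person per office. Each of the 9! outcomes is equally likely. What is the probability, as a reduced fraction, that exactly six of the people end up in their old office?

1/2160

Favorable outcomes: C(9,6)·!3 = 84·2 = 168.
Total outcomes: 9! = 362880.
Probability = 168/362880 = 1/2160.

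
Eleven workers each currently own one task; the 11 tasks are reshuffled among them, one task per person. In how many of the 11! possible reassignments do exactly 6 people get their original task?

Choose which 6 of the 11 are fixed: C(11,6) = 462.
The other 5 form a derangement: !5 = 44.
Total: 462 × 44 = 20328.

20328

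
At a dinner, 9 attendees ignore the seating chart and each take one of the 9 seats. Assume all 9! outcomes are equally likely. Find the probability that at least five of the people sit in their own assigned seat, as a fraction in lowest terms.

Favorable outcomes: Σ_{i≥5} C(9,i)·!(9-i) = 126·9 + 84·2 + 36·1 + 9·0 + 1·1 = 1339.
Total outcomes: 9! = 362880.
Probability = 1339/362880 = 1339/362880.

1339/362880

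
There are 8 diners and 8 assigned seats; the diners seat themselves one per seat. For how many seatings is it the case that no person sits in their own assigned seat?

14833

Use !n = (n-1)(!(n-1) + !(n-2)).
!8 = 7·(1854 + 265) = 7·2119 = 14833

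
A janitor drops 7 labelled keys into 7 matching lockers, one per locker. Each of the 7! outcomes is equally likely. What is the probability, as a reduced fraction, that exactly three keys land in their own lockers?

1/16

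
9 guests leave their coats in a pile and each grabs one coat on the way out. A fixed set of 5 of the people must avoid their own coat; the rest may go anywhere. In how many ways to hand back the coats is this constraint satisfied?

Let A_j be the event that the j-th constrained one is fixed. By inclusion-exclusion over the 5 events:
Σ_{j=0}^{5} (-1)^j C(5,j)(9-j)!
= C(5,0)·9! - C(5,1)·8! + C(5,2)·7! - C(5,3)·6! + C(5,4)·5! - C(5,5)·4!
= 362880 - 201600 + 50400 - 7200 + 600 - 24
= 205056

205056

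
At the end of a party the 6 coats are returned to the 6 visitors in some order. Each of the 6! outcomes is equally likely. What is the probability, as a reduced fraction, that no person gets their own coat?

53/144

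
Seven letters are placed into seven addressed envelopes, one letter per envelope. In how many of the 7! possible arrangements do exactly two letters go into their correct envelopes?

924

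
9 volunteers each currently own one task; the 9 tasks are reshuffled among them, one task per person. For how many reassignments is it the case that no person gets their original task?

133496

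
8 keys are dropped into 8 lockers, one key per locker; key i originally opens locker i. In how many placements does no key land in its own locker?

By inclusion-exclusion, !8 = Σ (-1)^k · 8!/k! for k=0..8
= 8! - 8!/1! + 8!/2! - 8!/3! + 8!/4! - 8!/5! + 8!/6! - 8!/7! + 8!/8!
= 40320 - 40320 + 20160 - 6720 + 1680 - 336 + 56 - 8 + 1
= 14833

14833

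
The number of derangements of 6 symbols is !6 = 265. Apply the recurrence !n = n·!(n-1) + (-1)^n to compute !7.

!7 = 7·265 - 1 = 1854.

1854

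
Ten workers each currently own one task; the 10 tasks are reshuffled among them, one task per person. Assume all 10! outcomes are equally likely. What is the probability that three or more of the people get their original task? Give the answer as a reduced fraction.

Favorable outcomes: Σ_{i≥3} C(10,i)·!(10-i) = 120·1854 + 210·265 + 252·44 + 210·9 + 120·2 + 45·1 + 10·0 + 1·1 = 291394.
Total outcomes: 10! = 3628800.
Probability = 291394/3628800 = 145697/1814400.

145697/1814400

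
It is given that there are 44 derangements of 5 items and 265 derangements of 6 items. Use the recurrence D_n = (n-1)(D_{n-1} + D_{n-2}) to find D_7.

D_7 = (7-1)·(D_6 + D_5) = 6·(265 + 44) = 6·309 = 1854.

1854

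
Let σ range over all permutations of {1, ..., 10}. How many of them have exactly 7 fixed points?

Choose which 7 of the 10 are fixed: C(10,7) = 120.
The remaining 3 must be deranged: !3 = 2.
Total: 120 × 2 = 240.

240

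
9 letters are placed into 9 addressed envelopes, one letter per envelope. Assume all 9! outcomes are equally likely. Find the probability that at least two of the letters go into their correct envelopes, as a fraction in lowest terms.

95887/362880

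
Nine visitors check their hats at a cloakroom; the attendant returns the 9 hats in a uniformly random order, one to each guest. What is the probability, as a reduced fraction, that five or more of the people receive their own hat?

1339/362880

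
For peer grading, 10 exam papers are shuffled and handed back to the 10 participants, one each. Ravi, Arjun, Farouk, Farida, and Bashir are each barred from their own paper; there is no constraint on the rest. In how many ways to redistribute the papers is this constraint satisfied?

Let A_j be the event that the j-th constrained one is fixed. By inclusion-exclusion over the 5 events:
Σ_{j=0}^{5} (-1)^j C(5,j)(10-j)!
= C(5,0)·10! - C(5,1)·9! + C(5,2)·8! - C(5,3)·7! + C(5,4)·6! - C(5,5)·5!
= 3628800 - 1814400 + 403200 - 50400 + 3600 - 120
= 2170680

2170680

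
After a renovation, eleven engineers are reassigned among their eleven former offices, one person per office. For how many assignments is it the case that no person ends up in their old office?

!11 = 11! · Σ_{k=0}^{11} (-1)^k/k!
= 11! - 11!/1! + 11!/2! - 11!/3! + 11!/4! - 11!/5! + 11!/6! - 11!/7! + 11!/8! - 11!/9! + 11!/10! - 11!/11!
= 39916800 - 39916800 + 19958400 - 6652800 + 1663200 - 332640 + 55440 - 7920 + 990 - 110 + 11 - 1
= 14684570

14684570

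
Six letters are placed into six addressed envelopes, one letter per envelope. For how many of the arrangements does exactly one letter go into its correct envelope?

264

Choose which one of the 6 is fixed: C(6,1) = 6.
The remaining 5 must be deranged: !5 = 44.
Total: 6 × 44 = 264.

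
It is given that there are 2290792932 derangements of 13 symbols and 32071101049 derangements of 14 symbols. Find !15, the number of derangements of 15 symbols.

!15 = (15-1)·(!14 + !13) = 14·(32071101049 + 2290792932) = 14·34361893981 = 481066515734.

481066515734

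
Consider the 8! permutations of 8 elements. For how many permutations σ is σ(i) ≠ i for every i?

14833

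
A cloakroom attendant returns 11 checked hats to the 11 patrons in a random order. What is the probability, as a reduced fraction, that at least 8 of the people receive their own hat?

193/19958400

Favorable outcomes: Σ_{i≥8} C(11,i)·!(11-i) = 165·2 + 55·1 + 11·0 + 1·1 = 386.
Total outcomes: 11! = 39916800.
Probability = 386/39916800 = 193/19958400.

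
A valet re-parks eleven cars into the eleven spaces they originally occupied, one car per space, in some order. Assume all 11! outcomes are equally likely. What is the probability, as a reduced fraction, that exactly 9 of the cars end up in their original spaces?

1/725760

Favorable outcomes: C(11,9)·!2 = 55·1 = 55.
Total outcomes: 11! = 39916800.
Probability = 55/39916800 = 1/725760.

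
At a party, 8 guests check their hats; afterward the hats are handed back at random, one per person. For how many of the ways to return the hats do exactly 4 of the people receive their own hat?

Choose which 4 of the 8 are fixed: C(8,4) = 70.
The other 4 form a derangement: !4 = 9.
Total: 70 × 9 = 630.

630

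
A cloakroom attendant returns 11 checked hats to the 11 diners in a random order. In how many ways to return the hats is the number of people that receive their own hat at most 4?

39770686

# with exactly i fixed is C(11,i)·!(11-i); sum over i=0..4:
  i=0: C(11,0)·!11 = 1·14684570 = 14684570
  i=1: C(11,1)·!10 = 11·1334961 = 14684571
  i=2: C(11,2)·!9 = 55·133496 = 7342280
  i=3: C(11,3)·!8 = 165·14833 = 2447445
  i=4: C(11,4)·!7 = 330·1854 = 611820
Total = 39770686.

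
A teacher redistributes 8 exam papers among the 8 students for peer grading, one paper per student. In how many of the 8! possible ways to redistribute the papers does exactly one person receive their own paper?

Pick the single fixed position: C(8,1) = 8 ways.
The other 7 form a derangement: !7 = 1854.
Total: 8 × 1854 = 14832.

14832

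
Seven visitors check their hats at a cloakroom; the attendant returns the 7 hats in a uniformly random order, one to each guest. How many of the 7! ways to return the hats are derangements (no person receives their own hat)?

Recurrence: !7 = 6·(!6 + !5).
!7 = 6·(265 + 44) = 6·309 = 1854

1854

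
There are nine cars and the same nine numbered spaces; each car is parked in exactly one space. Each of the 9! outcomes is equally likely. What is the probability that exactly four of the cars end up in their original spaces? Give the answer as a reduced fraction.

Favorable outcomes: C(9,4)·!5 = 126·44 = 5544.
Total outcomes: 9! = 362880.
Probability = 5544/362880 = 11/720.

11/720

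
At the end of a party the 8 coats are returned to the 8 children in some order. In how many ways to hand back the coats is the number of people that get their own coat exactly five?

112

Choose which 5 of the 8 are fixed: C(8,5) = 56.
The other 3 form a derangement: !3 = 2.
Total: 56 × 2 = 112.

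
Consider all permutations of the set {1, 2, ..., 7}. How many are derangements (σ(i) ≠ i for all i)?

Use !n = n·!(n-1) + (-1)^n.
!7 = 7·265 - 1 = 1854

1854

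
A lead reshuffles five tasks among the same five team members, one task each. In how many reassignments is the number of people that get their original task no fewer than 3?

11

Sum C(5,i)·!(5-i) for i = 3..5:
  i=3: C(5,3)·!2 = 10·1 = 10
  i=4: C(5,4)·!1 = 5·0 = 0
  i=5: C(5,5)·!0 = 1·1 = 1
Total = 11.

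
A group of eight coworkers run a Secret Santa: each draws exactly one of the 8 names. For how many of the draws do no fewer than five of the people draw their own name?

Sum C(8,i)·!(8-i) for i = 5..8:
  i=5: C(8,5)·!3 = 56·2 = 112
  i=6: C(8,6)·!2 = 28·1 = 28
  i=7: C(8,7)·!1 = 8·0 = 0
  i=8: C(8,8)·!0 = 1·1 = 1
Total = 141.

141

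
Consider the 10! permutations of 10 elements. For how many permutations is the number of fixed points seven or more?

286

# with exactly i fixed is C(10,i)·!(10-i); sum over i=7..10:
  i=7: C(10,7)·!3 = 120·2 = 240
  i=8: C(10,8)·!2 = 45·1 = 45
  i=9: C(10,9)·!1 = 10·0 = 0
  i=10: C(10,10)·!0 = 1·1 = 1
Total = 286.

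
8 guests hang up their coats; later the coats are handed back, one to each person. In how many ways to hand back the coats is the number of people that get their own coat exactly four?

630

Pick the 4 fixed positions: C(8,4) = 70 ways.
The remaining 4 must be deranged: !4 = 9.
Total: 70 × 9 = 630.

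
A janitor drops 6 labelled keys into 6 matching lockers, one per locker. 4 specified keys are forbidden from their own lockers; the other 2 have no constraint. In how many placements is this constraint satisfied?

362

Inclusion-exclusion on the 4 forbidden self-matches:
Σ_{j=0}^{4} (-1)^j C(4,j)(6-j)!
= C(4,0)·6! - C(4,1)·5! + C(4,2)·4! - C(4,3)·3! + C(4,4)·2!
= 720 - 480 + 144 - 24 + 2
= 362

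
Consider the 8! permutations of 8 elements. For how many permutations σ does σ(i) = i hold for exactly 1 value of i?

Choose which one of the 8 is fixed: C(8,1) = 8.
The other 7 form a derangement: !7 = 1854.
Total: 8 × 1854 = 14832.

14832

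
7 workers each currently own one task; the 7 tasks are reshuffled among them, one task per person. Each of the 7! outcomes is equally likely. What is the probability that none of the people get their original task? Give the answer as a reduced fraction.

Favorable outcomes: !7 = 1854.
Total outcomes: 7! = 5040.
Probability = 1854/5040 = 103/280.

103/280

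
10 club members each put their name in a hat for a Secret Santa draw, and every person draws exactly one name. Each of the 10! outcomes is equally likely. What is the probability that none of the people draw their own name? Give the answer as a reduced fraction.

Favorable outcomes: !10 = 1334961.
Total outcomes: 10! = 3628800.
Probability = 1334961/3628800 = 16481/44800.

16481/44800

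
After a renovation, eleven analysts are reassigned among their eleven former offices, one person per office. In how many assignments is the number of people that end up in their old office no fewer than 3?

Sum C(11,i)·!(11-i) for i = 3..11:
  i=3: C(11,3)·!8 = 165·14833 = 2447445
  i=4: C(11,4)·!7 = 330·1854 = 611820
  i=5: C(11,5)·!6 = 462·265 = 122430
  i=6: C(11,6)·!5 = 462·44 = 20328
  i=7: C(11,7)·!4 = 330·9 = 2970
  i=8: C(11,8)·!3 = 165·2 = 330
  i=9: C(11,9)·!2 = 55·1 = 55
  i=10: C(11,10)·!1 = 11·0 = 0
  i=11: C(11,11)·!0 = 1·1 = 1
Total = 3205379.

3205379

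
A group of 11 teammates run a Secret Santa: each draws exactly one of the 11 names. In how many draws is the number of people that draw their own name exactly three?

2447445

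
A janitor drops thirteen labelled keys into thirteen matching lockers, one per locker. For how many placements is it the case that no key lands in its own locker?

2290792932

!13 = 13! · Σ_{k=0}^{13} (-1)^k/k!
= 13! - 13!/1! + 13!/2! - 13!/3! + 13!/4! - 13!/5! + 13!/6! - 13!/7! + 13!/8! - 13!/9! + 13!/10! - 13!/11! + 13!/12! - 13!/13!
= 6227020800 - 6227020800 + 3113510400 - 1037836800 + 259459200 - 51891840 + 8648640 - 1235520 + 154440 - 17160 + 1716 - 156 + 13 - 1
= 2290792932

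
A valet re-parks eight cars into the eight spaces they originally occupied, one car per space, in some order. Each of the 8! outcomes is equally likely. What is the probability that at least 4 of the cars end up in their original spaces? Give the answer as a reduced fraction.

257/13440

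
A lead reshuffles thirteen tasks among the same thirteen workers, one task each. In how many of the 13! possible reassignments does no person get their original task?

2290792932

The subfactorial !13 = [13!/e] (nearest integer).
13! = 6227020800, and 6227020800/e ≈ 2290792932.07, so !13 = 2290792932.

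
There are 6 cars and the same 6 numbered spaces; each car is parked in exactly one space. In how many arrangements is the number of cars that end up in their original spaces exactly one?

264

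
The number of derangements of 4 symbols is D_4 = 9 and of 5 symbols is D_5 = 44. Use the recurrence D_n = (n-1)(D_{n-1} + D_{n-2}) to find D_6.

265

D_6 = (6-1)·(D_5 + D_4) = 5·(44 + 9) = 5·53 = 265.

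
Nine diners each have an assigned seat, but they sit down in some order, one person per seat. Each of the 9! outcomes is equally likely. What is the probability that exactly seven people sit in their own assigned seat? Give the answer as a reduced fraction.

1/10080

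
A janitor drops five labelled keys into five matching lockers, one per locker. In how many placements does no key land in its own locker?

44

Use !n = n·!(n-1) + (-1)^n.
!5 = 5·9 - 1 = 44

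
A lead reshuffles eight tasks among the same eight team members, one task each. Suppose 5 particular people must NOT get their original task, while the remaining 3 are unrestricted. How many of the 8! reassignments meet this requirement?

21234

Inclusion-exclusion on the 5 forbidden self-matches:
Σ_{j=0}^{5} (-1)^j C(5,j)(8-j)!
= C(5,0)·8! - C(5,1)·7! + C(5,2)·6! - C(5,3)·5! + C(5,4)·4! - C(5,5)·3!
= 40320 - 25200 + 7200 - 1200 + 120 - 6
= 21234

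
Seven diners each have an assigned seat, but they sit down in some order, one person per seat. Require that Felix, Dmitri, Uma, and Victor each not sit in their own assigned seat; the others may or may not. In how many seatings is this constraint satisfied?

2790

Let A_j be the event that the j-th constrained one is fixed. By inclusion-exclusion over the 4 events:
Σ_{j=0}^{4} (-1)^j C(4,j)(7-j)!
= C(4,0)·7! - C(4,1)·6! + C(4,2)·5! - C(4,3)·4! + C(4,4)·3!
= 5040 - 2880 + 720 - 96 + 6
= 2790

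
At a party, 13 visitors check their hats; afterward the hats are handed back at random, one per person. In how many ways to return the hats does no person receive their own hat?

The subfactorial !13 = [13!/e] (nearest integer).
13! = 6227020800, and 6227020800/e ≈ 2290792932.07, so !13 = 2290792932.

2290792932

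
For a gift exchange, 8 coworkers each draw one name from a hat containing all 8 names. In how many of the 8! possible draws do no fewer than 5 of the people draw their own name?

141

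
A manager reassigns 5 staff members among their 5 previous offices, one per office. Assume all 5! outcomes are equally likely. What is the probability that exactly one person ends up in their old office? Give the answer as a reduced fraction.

Favorable outcomes: C(5,1)·!4 = 5·9 = 45.
Total outcomes: 5! = 120.
Probability = 45/120 = 3/8.

3/8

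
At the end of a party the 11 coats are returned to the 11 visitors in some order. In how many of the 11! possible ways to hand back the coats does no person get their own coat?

14684570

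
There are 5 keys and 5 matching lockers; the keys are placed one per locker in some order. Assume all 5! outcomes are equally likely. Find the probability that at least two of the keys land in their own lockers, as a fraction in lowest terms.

31/120

Favorable outcomes: Σ_{i≥2} C(5,i)·!(5-i) = 10·2 + 10·1 + 5·0 + 1·1 = 31.
Total outcomes: 5! = 120.
Probability = 31/120 = 31/120.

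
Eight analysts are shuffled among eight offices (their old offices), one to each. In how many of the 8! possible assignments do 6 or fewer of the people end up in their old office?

# with exactly i fixed is C(8,i)·!(8-i); sum over i=0..6:
  i=0: C(8,0)·!8 = 1·14833 = 14833
  i=1: C(8,1)·!7 = 8·1854 = 14832
  i=2: C(8,2)·!6 = 28·265 = 7420
  i=3: C(8,3)·!5 = 56·44 = 2464
  i=4: C(8,4)·!4 = 70·9 = 630
  i=5: C(8,5)·!3 = 56·2 = 112
  i=6: C(8,6)·!2 = 28·1 = 28
Total = 40319.

40319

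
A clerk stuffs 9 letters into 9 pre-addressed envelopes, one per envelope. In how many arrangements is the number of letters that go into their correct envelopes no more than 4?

361541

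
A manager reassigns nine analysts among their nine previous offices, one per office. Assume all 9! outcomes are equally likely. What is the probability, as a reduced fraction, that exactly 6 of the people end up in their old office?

1/2160

Favorable outcomes: C(9,6)·!3 = 84·2 = 168.
Total outcomes: 9! = 362880.
Probability = 168/362880 = 1/2160.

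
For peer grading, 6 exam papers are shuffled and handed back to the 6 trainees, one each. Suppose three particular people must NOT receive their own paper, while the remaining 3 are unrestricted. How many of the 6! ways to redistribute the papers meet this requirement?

426

Inclusion-exclusion on the 3 forbidden self-matches:
Σ_{j=0}^{3} (-1)^j C(3,j)(6-j)!
= C(3,0)·6! - C(3,1)·5! + C(3,2)·4! - C(3,3)·3!
= 720 - 360 + 72 - 6
= 426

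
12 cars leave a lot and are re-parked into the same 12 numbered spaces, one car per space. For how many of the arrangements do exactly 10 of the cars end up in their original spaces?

Pick the 10 fixed positions: C(12,10) = 66 ways.
The other 2 form a derangement: !2 = 1.
Total: 66 × 1 = 66.

66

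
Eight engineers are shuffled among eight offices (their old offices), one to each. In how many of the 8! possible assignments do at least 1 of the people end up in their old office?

# with exactly i fixed is C(8,i)·!(8-i); sum over i=1..8:
  i=1: C(8,1)·!7 = 8·1854 = 14832
  i=2: C(8,2)·!6 = 28·265 = 7420
  i=3: C(8,3)·!5 = 56·44 = 2464
  i=4: C(8,4)·!4 = 70·9 = 630
  i=5: C(8,5)·!3 = 56·2 = 112
  i=6: C(8,6)·!2 = 28·1 = 28
  i=7: C(8,7)·!1 = 8·0 = 0
  i=8: C(8,8)·!0 = 1·1 = 1
Total = 25487.

25487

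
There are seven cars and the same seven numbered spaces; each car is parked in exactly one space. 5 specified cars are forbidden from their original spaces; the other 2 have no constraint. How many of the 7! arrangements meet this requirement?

2428

Let A_j be the event that the j-th constrained one is fixed. By inclusion-exclusion over the 5 events:
Σ_{j=0}^{5} (-1)^j C(5,j)(7-j)!
= C(5,0)·7! - C(5,1)·6! + C(5,2)·5! - C(5,3)·4! + C(5,4)·3! - C(5,5)·2!
= 5040 - 3600 + 1200 - 240 + 30 - 2
= 2428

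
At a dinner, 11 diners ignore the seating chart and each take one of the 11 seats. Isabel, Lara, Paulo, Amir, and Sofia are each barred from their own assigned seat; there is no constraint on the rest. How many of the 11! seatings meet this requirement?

Let A_j be the event that the j-th constrained one is fixed. By inclusion-exclusion over the 5 events:
Σ_{j=0}^{5} (-1)^j C(5,j)(11-j)!
= C(5,0)·11! - C(5,1)·10! + C(5,2)·9! - C(5,3)·8! + C(5,4)·7! - C(5,5)·6!
= 39916800 - 18144000 + 3628800 - 403200 + 25200 - 720
= 25022880

25022880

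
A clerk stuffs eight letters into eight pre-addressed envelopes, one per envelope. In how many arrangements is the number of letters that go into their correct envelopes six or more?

# with exactly i fixed is C(8,i)·!(8-i); sum over i=6..8:
  i=6: C(8,6)·!2 = 28·1 = 28
  i=7: C(8,7)·!1 = 8·0 = 0
  i=8: C(8,8)·!0 = 1·1 = 1
Total = 29.

29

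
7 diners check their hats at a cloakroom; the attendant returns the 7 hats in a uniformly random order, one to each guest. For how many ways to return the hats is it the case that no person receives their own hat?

The number of derangements of 7 is !7 = Σ_{k=0}^{7} (-1)^k·7!/k!
= 7! - 7!/1! + 7!/2! - 7!/3! + 7!/4! - 7!/5! + 7!/6! - 7!/7!
= 5040 - 5040 + 2520 - 840 + 210 - 42 + 7 - 1
= 1854

1854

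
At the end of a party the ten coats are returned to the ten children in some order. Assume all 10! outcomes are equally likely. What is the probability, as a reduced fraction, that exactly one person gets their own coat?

16687/45360

Favorable outcomes: C(10,1)·!9 = 10·133496 = 1334960.
Total outcomes: 10! = 3628800.
Probability = 1334960/3628800 = 16687/45360.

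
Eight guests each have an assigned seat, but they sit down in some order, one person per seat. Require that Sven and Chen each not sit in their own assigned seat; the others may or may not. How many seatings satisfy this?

30960

Let A_j be the event that the j-th constrained one is fixed. By inclusion-exclusion over the 2 events:
Σ_{j=0}^{2} (-1)^j C(2,j)(8-j)!
= C(2,0)·8! - C(2,1)·7! + C(2,2)·6!
= 40320 - 10080 + 720
= 30960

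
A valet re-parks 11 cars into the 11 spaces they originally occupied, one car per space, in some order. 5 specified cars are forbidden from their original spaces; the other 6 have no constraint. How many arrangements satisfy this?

Inclusion-exclusion on the 5 forbidden self-matches:
Σ_{j=0}^{5} (-1)^j C(5,j)(11-j)!
= C(5,0)·11! - C(5,1)·10! + C(5,2)·9! - C(5,3)·8! + C(5,4)·7! - C(5,5)·6!
= 39916800 - 18144000 + 3628800 - 403200 + 25200 - 720
= 25022880

25022880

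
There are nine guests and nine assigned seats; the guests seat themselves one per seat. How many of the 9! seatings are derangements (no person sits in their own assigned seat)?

133496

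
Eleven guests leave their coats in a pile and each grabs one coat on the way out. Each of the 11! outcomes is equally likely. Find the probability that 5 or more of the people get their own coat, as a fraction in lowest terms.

73057/19958400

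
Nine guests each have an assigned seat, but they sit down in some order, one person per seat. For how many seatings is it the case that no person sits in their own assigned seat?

By inclusion-exclusion, !9 = Σ (-1)^k · 9!/k! for k=0..9
= 9! - 9!/1! + 9!/2! - 9!/3! + 9!/4! - 9!/5! + 9!/6! - 9!/7! + 9!/8! - 9!/9!
= 362880 - 362880 + 181440 - 60480 + 15120 - 3024 + 504 - 72 + 9 - 1
= 133496

133496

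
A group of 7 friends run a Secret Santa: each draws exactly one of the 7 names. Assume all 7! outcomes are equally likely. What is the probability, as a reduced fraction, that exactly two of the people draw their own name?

11/60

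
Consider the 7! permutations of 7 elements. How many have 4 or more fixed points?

92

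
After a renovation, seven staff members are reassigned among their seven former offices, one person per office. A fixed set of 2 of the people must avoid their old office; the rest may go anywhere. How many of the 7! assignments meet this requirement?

3720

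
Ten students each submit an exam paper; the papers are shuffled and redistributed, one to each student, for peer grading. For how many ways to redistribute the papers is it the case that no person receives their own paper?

1334961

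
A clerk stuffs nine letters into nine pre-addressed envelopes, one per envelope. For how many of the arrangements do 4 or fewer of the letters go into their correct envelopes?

361541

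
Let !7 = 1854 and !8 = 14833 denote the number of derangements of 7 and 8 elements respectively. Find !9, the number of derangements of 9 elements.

133496

!9 = (9-1)·(!8 + !7) = 8·(14833 + 1854) = 8·16687 = 133496.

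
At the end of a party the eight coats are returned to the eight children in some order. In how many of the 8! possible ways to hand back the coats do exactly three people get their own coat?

2464

Pick the 3 fixed positions: C(8,3) = 56 ways.
The remaining 5 must be deranged: !5 = 44.
Total: 56 × 44 = 2464.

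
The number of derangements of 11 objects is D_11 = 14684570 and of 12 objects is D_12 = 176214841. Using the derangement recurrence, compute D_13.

2290792932

D_13 = (13-1)·(D_12 + D_11) = 12·(176214841 + 14684570) = 12·190899411 = 2290792932.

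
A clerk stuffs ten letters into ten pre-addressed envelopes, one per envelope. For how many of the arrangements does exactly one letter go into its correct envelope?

Pick the single fixed position: C(10,1) = 10 ways.
The other 9 form a derangement: !9 = 133496.
Total: 10 × 133496 = 1334960.

1334960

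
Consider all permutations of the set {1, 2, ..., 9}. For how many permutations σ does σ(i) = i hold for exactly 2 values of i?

Pick the 2 fixed positions: C(9,2) = 36 ways.
The other 7 form a derangement: !7 = 1854.
Total: 36 × 1854 = 66744.

66744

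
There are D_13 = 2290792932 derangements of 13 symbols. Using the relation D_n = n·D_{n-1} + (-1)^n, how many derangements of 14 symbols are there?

32071101049

D_14 = 14·2290792932 + 1 = 32071101049.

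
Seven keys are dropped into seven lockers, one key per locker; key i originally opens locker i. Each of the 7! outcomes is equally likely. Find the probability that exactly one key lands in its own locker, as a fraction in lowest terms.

Favorable outcomes: C(7,1)·!6 = 7·265 = 1855.
Total outcomes: 7! = 5040.
Probability = 1855/5040 = 53/144.

53/144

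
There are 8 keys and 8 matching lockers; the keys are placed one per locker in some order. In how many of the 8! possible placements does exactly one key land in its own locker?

Pick the single fixed position: C(8,1) = 8 ways.
The other 7 form a derangement: !7 = 1854.
Total: 8 × 1854 = 14832.

14832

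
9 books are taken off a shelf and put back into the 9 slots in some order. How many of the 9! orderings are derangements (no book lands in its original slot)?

The number of derangements of 9 is !9 = Σ_{k=0}^{9} (-1)^k·9!/k!
= 9! - 9!/1! + 9!/2! - 9!/3! + 9!/4! - 9!/5! + 9!/6! - 9!/7! + 9!/8! - 9!/9!
= 362880 - 362880 + 181440 - 60480 + 15120 - 3024 + 504 - 72 + 9 - 1
= 133496

133496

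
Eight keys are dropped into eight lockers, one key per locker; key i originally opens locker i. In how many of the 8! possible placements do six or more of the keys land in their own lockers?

29

Sum C(8,i)·!(8-i) for i = 6..8:
  i=6: C(8,6)·!2 = 28·1 = 28
  i=7: C(8,7)·!1 = 8·0 = 0
  i=8: C(8,8)·!0 = 1·1 = 1
Total = 29.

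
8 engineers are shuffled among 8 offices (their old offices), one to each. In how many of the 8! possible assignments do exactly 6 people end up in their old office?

Pick the 6 fixed positions: C(8,6) = 28 ways.
The other 2 form a derangement: !2 = 1.
Total: 28 × 1 = 28.

28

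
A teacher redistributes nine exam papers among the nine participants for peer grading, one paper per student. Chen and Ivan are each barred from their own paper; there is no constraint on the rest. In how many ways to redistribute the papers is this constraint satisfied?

Let A_j be the event that the j-th constrained one is fixed. By inclusion-exclusion over the 2 events:
Σ_{j=0}^{2} (-1)^j C(2,j)(9-j)!
= C(2,0)·9! - C(2,1)·8! + C(2,2)·7!
= 362880 - 80640 + 5040
= 287280

287280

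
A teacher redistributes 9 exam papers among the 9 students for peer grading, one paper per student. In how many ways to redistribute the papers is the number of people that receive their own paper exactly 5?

Choose which 5 of the 9 are fixed: C(9,5) = 126.
The other 4 form a derangement: !4 = 9.
Total: 126 × 9 = 1134.

1134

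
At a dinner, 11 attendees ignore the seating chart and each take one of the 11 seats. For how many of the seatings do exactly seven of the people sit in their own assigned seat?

Choose which 7 of the 11 are fixed: C(11,7) = 330.
The remaining 4 must be deranged: !4 = 9.
Total: 330 × 9 = 2970.

2970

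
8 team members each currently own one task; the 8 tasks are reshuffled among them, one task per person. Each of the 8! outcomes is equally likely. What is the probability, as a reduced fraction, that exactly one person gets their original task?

Favorable outcomes: C(8,1)·!7 = 8·1854 = 14832.
Total outcomes: 8! = 40320.
Probability = 14832/40320 = 103/280.

103/280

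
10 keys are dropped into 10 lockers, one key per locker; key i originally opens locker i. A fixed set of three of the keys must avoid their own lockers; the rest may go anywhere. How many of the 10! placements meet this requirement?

2656080

Inclusion-exclusion on the 3 forbidden self-matches:
Σ_{j=0}^{3} (-1)^j C(3,j)(10-j)!
= C(3,0)·10! - C(3,1)·9! + C(3,2)·8! - C(3,3)·7!
= 3628800 - 1088640 + 120960 - 5040
= 2656080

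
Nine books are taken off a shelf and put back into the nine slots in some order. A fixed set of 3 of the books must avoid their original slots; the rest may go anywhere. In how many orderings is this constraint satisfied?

256320

Inclusion-exclusion on the 3 forbidden self-matches:
Σ_{j=0}^{3} (-1)^j C(3,j)(9-j)!
= C(3,0)·9! - C(3,1)·8! + C(3,2)·7! - C(3,3)·6!
= 362880 - 120960 + 15120 - 720
= 256320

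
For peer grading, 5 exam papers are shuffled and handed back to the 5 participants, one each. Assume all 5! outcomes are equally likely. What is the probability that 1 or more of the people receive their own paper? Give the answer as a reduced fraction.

Favorable outcomes: Σ_{i≥1} C(5,i)·!(5-i) = 5·9 + 10·2 + 10·1 + 5·0 + 1·1 = 76.
Total outcomes: 5! = 120.
Probability = 76/120 = 19/30.

19/30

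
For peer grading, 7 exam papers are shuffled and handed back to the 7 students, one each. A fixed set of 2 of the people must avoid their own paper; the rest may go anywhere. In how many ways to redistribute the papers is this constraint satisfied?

3720

Inclusion-exclusion on the 2 forbidden self-matches:
Σ_{j=0}^{2} (-1)^j C(2,j)(7-j)!
= C(2,0)·7! - C(2,1)·6! + C(2,2)·5!
= 5040 - 1440 + 120
= 3720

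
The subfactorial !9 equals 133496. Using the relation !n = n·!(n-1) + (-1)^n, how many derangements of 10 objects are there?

1334961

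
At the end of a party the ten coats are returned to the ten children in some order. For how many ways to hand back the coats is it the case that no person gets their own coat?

!10 is the nearest integer to 10!/e.
10! = 3628800, and 3628800/e ≈ 1334960.92, so !10 = 1334961.

1334961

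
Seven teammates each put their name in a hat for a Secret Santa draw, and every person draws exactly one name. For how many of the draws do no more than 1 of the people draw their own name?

3709

# with exactly i fixed is C(7,i)·!(7-i); sum over i=0..1:
  i=0: C(7,0)·!7 = 1·1854 = 1854
  i=1: C(7,1)·!6 = 7·265 = 1855
Total = 3709.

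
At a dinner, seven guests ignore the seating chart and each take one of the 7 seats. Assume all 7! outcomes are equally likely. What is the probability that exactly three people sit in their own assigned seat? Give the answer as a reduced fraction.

Favorable outcomes: C(7,3)·!4 = 35·9 = 315.
Total outcomes: 7! = 5040.
Probability = 315/5040 = 1/16.

1/16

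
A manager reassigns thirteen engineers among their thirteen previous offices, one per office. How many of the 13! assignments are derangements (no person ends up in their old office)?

2290792932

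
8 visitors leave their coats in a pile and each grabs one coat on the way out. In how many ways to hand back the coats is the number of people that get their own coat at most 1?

29665

Sum C(8,i)·!(8-i) for i = 0..1:
  i=0: C(8,0)·!8 = 1·14833 = 14833
  i=1: C(8,1)·!7 = 8·1854 = 14832
Total = 29665.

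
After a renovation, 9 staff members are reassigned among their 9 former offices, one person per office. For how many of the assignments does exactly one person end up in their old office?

Pick the single fixed position: C(9,1) = 9 ways.
The other 8 form a derangement: !8 = 14833.
Total: 9 × 14833 = 133497.

133497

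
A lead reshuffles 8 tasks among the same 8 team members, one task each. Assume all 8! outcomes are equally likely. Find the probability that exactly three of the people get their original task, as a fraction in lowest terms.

Favorable outcomes: C(8,3)·!5 = 56·44 = 2464.
Total outcomes: 8! = 40320.
Probability = 2464/40320 = 11/180.

11/180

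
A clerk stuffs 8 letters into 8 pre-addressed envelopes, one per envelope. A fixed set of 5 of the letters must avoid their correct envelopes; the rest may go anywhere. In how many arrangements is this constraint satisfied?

Let A_j be the event that the j-th constrained one is fixed. By inclusion-exclusion over the 5 events:
Σ_{j=0}^{5} (-1)^j C(5,j)(8-j)!
= C(5,0)·8! - C(5,1)·7! + C(5,2)·6! - C(5,3)·5! + C(5,4)·4! - C(5,5)·3!
= 40320 - 25200 + 7200 - 1200 + 120 - 6
= 21234

21234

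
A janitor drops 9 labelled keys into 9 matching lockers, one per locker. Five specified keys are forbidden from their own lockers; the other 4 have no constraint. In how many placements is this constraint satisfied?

Let A_j be the event that the j-th constrained one is fixed. By inclusion-exclusion over the 5 events:
Σ_{j=0}^{5} (-1)^j C(5,j)(9-j)!
= C(5,0)·9! - C(5,1)·8! + C(5,2)·7! - C(5,3)·6! + C(5,4)·5! - C(5,5)·4!
= 362880 - 201600 + 50400 - 7200 + 600 - 24
= 205056

205056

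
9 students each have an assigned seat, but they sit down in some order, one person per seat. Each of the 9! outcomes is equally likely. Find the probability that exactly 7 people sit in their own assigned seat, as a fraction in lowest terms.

Favorable outcomes: C(9,7)·!2 = 36·1 = 36.
Total outcomes: 9! = 362880.
Probability = 36/362880 = 1/10080.

1/10080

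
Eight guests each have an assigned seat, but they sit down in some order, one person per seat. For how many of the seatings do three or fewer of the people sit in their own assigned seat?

# with exactly i fixed is C(8,i)·!(8-i); sum over i=0..3:
  i=0: C(8,0)·!8 = 1·14833 = 14833
  i=1: C(8,1)·!7 = 8·1854 = 14832
  i=2: C(8,2)·!6 = 28·265 = 7420
  i=3: C(8,3)·!5 = 56·44 = 2464
Total = 39549.

39549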